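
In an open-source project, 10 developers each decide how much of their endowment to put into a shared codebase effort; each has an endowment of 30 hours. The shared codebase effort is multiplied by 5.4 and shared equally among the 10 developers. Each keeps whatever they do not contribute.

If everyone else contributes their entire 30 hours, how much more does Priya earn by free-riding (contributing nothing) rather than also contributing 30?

Switching from a contribution of 30 to 0 lets Priya keep an extra 30 hours, but lowers the shared codebase effort by 30, which costs Priya their own share of that drop: 5.4/10 × 30 = 16.20.
Net gain = 30 − 16.20 = 13.80. The private return per contributed unit (0.5400) is below 1, so free-riding is indeed the best response regardless of what the others do.

13.80 hours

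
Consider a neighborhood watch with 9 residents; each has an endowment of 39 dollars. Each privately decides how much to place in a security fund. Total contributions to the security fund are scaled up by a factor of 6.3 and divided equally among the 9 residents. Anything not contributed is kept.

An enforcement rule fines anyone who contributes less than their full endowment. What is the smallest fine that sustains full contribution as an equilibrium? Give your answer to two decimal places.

11.70 dollars

Given the others contribute fully, the best deviation is to contribute 0 (any partial contribution still incurs the fine and gives up units whose private return 0.7000 is below 1).
Deviating from 39 to 0 saves 39 dollars but forfeits the deviator's share of the drop in the security fund: 6.3/9 × 39 = 27.30.
So the deviation gain is 39 − 27.30 = 11.70, and the fine must be at least 11.70 dollars to wipe it out.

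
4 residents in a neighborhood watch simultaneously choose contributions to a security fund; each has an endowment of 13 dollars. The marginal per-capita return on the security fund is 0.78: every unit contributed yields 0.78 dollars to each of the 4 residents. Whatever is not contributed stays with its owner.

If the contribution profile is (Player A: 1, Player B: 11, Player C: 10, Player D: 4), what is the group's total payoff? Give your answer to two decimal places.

107.12 dollars

Total contributed: 1 + 11 + 10 + 4 = 26; total kept: 4 × 13 − 26 = 26.
The security fund pays out 0.78 × 4 × 26 = 81.12 in aggregate.
Group total = 26 + 81.12 = 107.12.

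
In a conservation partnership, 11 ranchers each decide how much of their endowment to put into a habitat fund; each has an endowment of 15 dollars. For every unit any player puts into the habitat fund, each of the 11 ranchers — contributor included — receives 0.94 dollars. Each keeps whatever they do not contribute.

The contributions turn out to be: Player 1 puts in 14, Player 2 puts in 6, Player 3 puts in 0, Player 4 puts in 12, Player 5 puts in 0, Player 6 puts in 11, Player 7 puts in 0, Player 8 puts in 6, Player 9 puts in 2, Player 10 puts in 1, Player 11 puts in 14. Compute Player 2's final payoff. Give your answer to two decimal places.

Total contributed: 14 + 6 + 0 + 12 + 0 + 11 + 0 + 6 + 2 + 1 + 14 = 66.
Each receives 0.94 × 66 = 62.04 from the habitat fund.
Player 2 keeps 15 − 6 = 9, so Player 2's payoff is 9 + 62.04 = 71.04.

71.04 dollars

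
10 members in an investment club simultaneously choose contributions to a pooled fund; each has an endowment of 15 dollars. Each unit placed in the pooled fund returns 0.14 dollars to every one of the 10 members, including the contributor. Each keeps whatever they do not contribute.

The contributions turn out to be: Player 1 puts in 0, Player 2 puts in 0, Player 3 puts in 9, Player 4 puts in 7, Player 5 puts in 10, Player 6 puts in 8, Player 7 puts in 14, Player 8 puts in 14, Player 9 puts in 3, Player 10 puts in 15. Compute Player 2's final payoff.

Total contributed: 0 + 0 + 9 + 7 + 10 + 8 + 14 + 14 + 3 + 15 = 80.
Each receives 0.14 × 80 = 11.20 from the pooled fund.
Player 2 keeps 15 − 0 = 15, so Player 2's payoff is 15 + 11.20 = 26.20.

26.20 dollars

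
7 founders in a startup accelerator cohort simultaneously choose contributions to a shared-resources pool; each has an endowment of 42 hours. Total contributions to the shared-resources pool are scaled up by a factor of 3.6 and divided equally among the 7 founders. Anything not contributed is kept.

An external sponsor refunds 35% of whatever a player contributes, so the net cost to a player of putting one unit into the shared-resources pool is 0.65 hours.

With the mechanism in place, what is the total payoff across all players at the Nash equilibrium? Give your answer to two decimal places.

294.00 hours

With the mechanism, a contributed unit returns (3.6/7) / 0.65 = 0.7912 per unit of net cost — still below 1 — so contributing 0 remains dominant for every player.
At the Nash equilibrium no one contributes; group total payoff = 7 × 42 = 294.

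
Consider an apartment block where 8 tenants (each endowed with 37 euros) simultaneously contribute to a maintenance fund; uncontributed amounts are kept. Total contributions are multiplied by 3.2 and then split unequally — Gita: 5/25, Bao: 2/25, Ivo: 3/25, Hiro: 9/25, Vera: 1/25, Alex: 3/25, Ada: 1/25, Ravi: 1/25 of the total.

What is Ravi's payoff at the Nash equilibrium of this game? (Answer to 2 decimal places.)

41.74 euros

Each unit j contributes comes back to j as 3.2 × (j's share), so j prefers to contribute only if that share exceeds 1/3.2 = 0.3125; otherwise keeping the unit dominates.
The only share above 0.3125 is Hiro's 9/25, contributing 37; the remaining 7 contribute 0. Total contributed: 37.
Ravi keeps 37 and receives 3.2 × 37 × 1/25 = 4.74 from the maintenance fund, for a payoff of 41.74.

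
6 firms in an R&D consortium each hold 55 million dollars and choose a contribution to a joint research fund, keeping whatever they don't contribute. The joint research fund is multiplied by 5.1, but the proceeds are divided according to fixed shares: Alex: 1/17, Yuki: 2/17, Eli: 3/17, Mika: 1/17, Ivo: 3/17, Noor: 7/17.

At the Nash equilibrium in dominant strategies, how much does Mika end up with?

A player with share s gets back 5.1·s per unit contributed, so full contribution is dominant for anyone with s > 1/5.1 = 0.1961 and zero contribution is dominant for anyone below.
Only Noor (7/17) clears that bar, contributing 55; the remaining 5 contribute 0. Total contributed: 55.
Mika keeps 55 and receives 5.1 × 55 × 1/17 = 16.50 from the joint research fund, for a payoff of 71.50.

71.50 million dollars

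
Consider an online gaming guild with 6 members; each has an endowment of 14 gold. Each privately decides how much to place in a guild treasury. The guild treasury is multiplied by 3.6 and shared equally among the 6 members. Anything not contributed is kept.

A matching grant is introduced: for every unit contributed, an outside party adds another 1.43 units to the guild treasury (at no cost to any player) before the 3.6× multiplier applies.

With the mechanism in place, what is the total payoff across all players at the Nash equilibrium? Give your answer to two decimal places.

With the mechanism, a contributed unit returns 3.6 × 2.43 / 6 = 1.4580 per unit of net cost to the contributor — now above 1 — so contributing fully is weakly dominant for every player.
So the Nash equilibrium is full contribution by all 6; the group earns 3.6 × 2.43 × 84 = 734.83.

734.83 gold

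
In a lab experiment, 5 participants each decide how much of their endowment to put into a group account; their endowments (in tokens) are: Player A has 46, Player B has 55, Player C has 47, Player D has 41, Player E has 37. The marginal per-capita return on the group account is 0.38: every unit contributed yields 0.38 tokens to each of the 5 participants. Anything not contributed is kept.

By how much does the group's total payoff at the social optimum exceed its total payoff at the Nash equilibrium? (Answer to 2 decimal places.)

203.40 tokens

The private return per contributed unit is 0.38 < 1 for everyone, so the Nash equilibrium is zero contribution and the group total is Σ E_j = 46 + 55 + 47 + 41 + 37 = 226.
Each contributed unit returns 1.900 to the group, so the social optimum is full contribution by everyone: group total = 1.900 × 226 = 429.40.
Efficiency loss = (1.900 − 1) × 226 = 203.40.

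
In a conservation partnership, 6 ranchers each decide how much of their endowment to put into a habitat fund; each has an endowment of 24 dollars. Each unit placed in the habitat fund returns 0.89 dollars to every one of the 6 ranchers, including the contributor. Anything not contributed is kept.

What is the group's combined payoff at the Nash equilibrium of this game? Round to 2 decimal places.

The private return per contributed unit is 0.89 < 1, so contributing 0 is dominant for every player. At the Nash equilibrium everyone keeps their 24, and the group total is 6 × 24 = 144.

144.00 dollars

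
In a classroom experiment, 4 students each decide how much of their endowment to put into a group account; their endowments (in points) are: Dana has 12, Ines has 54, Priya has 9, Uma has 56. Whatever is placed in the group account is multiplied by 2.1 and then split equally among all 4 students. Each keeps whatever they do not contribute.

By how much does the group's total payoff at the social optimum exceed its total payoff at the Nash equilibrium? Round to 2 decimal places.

The private return per contributed unit is 2.1/4 = 0.5250 < 1 for every player regardless of endowment, so the Nash equilibrium is zero contribution and the group total is Σ E_j = 12 + 54 + 9 + 56 = 131.
Each contributed unit returns 2.100 to the group, so the social optimum is full contribution by everyone: group total = 2.100 × 131 = 275.10.
Efficiency loss = (2.100 − 1) × 131 = 144.10.

144.10 points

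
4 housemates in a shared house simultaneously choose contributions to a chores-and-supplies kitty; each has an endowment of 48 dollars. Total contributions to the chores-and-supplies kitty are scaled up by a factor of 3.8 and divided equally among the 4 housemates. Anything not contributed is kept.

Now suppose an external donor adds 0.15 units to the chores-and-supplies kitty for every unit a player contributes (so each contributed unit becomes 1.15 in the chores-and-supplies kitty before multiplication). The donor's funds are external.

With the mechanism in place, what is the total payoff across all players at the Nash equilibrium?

The effective private return per unit is now 3.8 × 1.15 / 4 = 1.0925 > 1, so every player's dominant strategy flips to full contribution.
At the Nash equilibrium everyone contributes 48. Group total payoff = 3.8 × 1.15 × 192 = 839.04.

839.04 dollars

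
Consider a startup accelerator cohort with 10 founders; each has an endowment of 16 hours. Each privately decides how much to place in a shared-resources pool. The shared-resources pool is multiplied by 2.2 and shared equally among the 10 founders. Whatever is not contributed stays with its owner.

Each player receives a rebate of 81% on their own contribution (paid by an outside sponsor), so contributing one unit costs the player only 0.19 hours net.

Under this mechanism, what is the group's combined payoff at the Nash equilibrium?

481.60 hours

With the mechanism, a contributed unit returns (2.2/10) / 0.19 = 1.1579 per unit of net cost to the contributor — now above 1 — so contributing fully is weakly dominant for every player.
At the Nash equilibrium everyone contributes 16. Group total payoff = 10 × (16 × 0.81 + 2.2 × 16) = 481.60.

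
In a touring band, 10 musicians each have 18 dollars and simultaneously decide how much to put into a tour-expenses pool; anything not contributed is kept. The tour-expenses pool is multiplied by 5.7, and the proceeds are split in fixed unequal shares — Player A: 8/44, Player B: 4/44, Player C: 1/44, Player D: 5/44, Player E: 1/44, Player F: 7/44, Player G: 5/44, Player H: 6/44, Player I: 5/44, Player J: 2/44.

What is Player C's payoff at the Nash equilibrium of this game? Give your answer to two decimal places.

Each unit j contributes comes back to j as 5.7 × (j's share), so j prefers to contribute only if that share exceeds 1/5.7 = 0.1754; otherwise keeping the unit dominates.
The only share above 0.1754 is Player A's 8/44, contributing 18; the remaining 9 contribute 0. Total contributed: 18.
Player C keeps 18 and receives 5.7 × 18 × 1/44 = 2.33 from the tour-expenses pool, for a payoff of 20.33.

20.33 dollars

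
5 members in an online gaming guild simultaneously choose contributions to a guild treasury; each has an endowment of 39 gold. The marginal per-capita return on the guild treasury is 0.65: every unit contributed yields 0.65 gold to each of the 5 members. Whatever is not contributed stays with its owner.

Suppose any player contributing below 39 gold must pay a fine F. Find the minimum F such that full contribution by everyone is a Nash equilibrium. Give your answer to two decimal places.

Given the others contribute fully, the best deviation is to contribute 0 (any partial contribution still incurs the fine and gives up units whose private return 0.65 is below 1).
Deviating from 39 to 0 saves 39 gold but forfeits the deviator's share of the drop in the guild treasury: 0.65 × 39 = 25.35.
So the deviation gain is 39 − 25.35 = 13.65, and the fine must be at least 13.65 gold to wipe it out.

13.65 gold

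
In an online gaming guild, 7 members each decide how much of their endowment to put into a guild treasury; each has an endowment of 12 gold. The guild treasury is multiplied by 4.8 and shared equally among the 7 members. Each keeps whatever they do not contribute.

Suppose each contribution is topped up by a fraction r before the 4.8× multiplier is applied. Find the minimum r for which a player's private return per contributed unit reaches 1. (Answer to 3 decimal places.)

0.458

With matching at rate r, one contributed unit becomes (1 + r) in the guild treasury and returns 4.8 × (1 + r) / 7 to the contributor.
Setting this equal to 1: 1 + r = 7/4.8 = 1.4583.
So the minimum matching rate is r = 1.4583 − 1 = 0.458.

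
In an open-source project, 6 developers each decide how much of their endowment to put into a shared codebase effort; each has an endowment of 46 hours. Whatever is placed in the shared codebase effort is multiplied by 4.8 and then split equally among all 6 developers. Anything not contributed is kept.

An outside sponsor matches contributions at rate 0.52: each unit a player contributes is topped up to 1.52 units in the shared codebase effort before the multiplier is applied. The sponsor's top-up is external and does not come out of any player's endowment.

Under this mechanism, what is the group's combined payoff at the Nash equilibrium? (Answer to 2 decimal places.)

With the mechanism, a contributed unit returns 4.8 × 1.52 / 6 = 1.2160 per unit of net cost to the contributor — now above 1 — so contributing fully is weakly dominant for every player.
So the Nash equilibrium is full contribution by all 6; the group earns 4.8 × 1.52 × 276 = 2013.70.

2013.70 hours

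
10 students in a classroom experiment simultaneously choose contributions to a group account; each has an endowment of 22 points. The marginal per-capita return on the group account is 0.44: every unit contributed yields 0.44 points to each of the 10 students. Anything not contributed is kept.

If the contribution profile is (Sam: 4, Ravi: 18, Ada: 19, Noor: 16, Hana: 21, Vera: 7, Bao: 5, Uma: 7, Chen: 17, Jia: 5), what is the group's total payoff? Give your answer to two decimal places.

Total contributed: 4 + 18 + 19 + 16 + 21 + 7 + 5 + 7 + 17 + 5 = 119; total kept: 10 × 22 − 119 = 101.
The group account pays out 0.44 × 10 × 119 = 523.60 in aggregate.
Group total = 101 + 523.60 = 624.60.

624.60 points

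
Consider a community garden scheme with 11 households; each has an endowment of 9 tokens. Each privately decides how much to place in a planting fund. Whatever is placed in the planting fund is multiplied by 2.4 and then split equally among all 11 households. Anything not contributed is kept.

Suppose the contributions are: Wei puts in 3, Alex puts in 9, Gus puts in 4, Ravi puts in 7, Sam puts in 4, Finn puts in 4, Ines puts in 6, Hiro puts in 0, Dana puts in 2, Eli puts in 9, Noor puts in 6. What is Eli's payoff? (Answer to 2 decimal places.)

Total contributed: 3 + 9 + 4 + 7 + 4 + 4 + 6 + 0 + 2 + 9 + 6 = 54.
Each receives 2.4 × 54 / 11 = 11.78 from the planting fund.
Eli keeps 9 − 9 = 0, so Eli's payoff is 0 + 11.78 = 11.78.

11.78 tokens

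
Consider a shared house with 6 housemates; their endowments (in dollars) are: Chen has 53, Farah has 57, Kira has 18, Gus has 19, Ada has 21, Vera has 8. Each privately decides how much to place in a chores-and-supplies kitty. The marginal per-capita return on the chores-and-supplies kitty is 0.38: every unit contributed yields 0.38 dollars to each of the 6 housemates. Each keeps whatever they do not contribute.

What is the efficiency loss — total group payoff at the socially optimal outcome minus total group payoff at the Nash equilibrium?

The private return per contributed unit is 0.38 < 1 for everyone, so the Nash equilibrium is zero contribution and the group total is Σ E_j = 53 + 57 + 18 + 19 + 21 + 8 = 176.
Each contributed unit returns 2.280 to the group, so the social optimum is full contribution by everyone: group total = 2.280 × 176 = 401.28.
Efficiency loss = (2.280 − 1) × 176 = 225.28.

225.28 dollars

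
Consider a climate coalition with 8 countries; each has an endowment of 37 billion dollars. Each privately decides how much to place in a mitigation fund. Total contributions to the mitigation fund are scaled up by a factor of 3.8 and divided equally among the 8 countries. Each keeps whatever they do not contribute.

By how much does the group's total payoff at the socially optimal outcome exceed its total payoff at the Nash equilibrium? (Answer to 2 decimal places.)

828.80 billion dollars

Each contributed unit returns 3.8/8 = 0.4750 to its contributor — below 1 — so contributing 0 is dominant for every player. At the Nash equilibrium everyone keeps their 37, and the group total is 8 × 37 = 296.
Each contributed unit returns 3.800 to the group as a whole (0.4750 to each of 8 players), which exceeds 1, so the social optimum is full contribution: group total = 3.800 × 296 = 1124.80.
Efficiency loss = 1124.80 − 296 = 828.80.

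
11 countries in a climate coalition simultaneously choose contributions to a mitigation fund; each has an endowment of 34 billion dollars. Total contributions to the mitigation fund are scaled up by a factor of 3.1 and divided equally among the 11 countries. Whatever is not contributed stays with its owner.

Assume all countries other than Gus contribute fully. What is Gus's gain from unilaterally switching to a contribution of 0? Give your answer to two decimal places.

Switching from a contribution of 34 to 0 lets Gus keep an extra 34 billion dollars, but lowers the mitigation fund by 34, which costs Gus their own share of that drop: 3.1/11 × 34 = 9.58.
Net gain = 34 − 9.58 = 24.42. The private return per contributed unit (0.2818) is below 1, so free-riding is indeed the best response regardless of what the others do.

24.42 billion dollars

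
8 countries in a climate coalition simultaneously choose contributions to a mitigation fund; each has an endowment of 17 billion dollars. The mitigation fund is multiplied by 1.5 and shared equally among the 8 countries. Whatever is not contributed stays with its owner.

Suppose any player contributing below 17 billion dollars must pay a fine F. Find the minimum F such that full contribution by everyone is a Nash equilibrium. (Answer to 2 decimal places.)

13.81 billion dollars

Given the others contribute fully, the best deviation is to contribute 0 (any partial contribution still incurs the fine and gives up units whose private return 0.1875 is below 1).
Deviating from 17 to 0 saves 17 billion dollars but forfeits the deviator's share of the drop in the mitigation fund: 1.5/8 × 17 = 3.19.
So the deviation gain is 17 − 3.19 = 13.81, and the fine must be at least 13.81 billion dollars to wipe it out.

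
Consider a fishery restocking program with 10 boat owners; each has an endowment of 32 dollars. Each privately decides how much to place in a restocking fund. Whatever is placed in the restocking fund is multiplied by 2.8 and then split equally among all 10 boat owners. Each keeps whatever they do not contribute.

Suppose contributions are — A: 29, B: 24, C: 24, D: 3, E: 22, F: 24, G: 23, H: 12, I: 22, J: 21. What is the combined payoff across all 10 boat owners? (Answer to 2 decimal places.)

Total contributed: 29 + 24 + 24 + 3 + 22 + 24 + 23 + 12 + 22 + 21 = 204; total kept: 10 × 32 − 204 = 116.
The restocking fund pays out 2.8 × 204 = 571.20 in aggregate.
Group total = 116 + 571.20 = 687.20.

687.20 dollars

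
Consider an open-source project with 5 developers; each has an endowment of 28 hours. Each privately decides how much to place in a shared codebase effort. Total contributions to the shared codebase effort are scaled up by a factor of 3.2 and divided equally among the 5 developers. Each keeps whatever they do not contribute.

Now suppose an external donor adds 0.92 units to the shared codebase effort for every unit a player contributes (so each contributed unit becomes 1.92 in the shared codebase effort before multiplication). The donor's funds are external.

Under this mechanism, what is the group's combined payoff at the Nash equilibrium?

860.16 hours

The effective private return per unit is now 3.2 × 1.92 / 5 = 1.2288 > 1, so every player's dominant strategy flips to full contribution.
So the Nash equilibrium is full contribution by all 5; the group earns 3.2 × 1.92 × 140 = 860.16.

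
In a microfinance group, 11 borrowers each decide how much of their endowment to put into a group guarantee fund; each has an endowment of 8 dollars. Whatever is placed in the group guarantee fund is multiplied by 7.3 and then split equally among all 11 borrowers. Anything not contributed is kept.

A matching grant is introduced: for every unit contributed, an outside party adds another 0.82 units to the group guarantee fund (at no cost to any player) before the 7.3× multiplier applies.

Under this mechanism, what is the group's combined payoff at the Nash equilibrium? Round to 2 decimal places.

1169.17 dollars

With the mechanism, a contributed unit returns 7.3 × 1.82 / 11 = 1.2078 per unit of net cost to the contributor — now above 1 — so contributing fully is weakly dominant for every player.
So the Nash equilibrium is full contribution by all 11; the group earns 7.3 × 1.82 × 88 = 1169.17.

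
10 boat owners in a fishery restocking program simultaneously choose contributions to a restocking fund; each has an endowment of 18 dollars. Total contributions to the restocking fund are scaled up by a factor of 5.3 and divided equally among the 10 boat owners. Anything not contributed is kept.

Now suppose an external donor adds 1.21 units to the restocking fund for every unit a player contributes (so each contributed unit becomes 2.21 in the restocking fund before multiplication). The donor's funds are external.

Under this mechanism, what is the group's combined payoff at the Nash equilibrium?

2108.34 dollars

Under the mechanism each unit contributed yields 5.3 × 2.21 / 10 = 1.1713 back to its contributor per unit of net cost, which exceeds 1, making full contribution the dominant choice for everyone.
At the Nash equilibrium everyone contributes 18. Group total payoff = 5.3 × 2.21 × 180 = 2108.34.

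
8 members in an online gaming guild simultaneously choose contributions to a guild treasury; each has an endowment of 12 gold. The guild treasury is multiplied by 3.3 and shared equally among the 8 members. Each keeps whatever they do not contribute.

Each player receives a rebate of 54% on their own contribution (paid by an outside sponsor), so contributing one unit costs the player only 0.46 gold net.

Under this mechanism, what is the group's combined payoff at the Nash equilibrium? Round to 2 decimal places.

96.00 gold

The effective private return is (3.3/8) / 0.46 = 0.8967, which is still under 1, so the mechanism doesn't change anyone's dominant strategy: zero contribution.
At the Nash equilibrium no one contributes; group total payoff = 8 × 12 = 96.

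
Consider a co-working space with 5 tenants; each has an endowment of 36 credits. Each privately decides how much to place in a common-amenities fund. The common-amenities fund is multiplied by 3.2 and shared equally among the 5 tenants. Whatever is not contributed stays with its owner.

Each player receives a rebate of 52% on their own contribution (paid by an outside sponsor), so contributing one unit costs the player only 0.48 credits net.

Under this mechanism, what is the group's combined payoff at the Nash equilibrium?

669.60 credits

The effective private return per unit is now (3.2/5) / 0.48 = 1.3333 > 1, so every player's dominant strategy flips to full contribution.
At the Nash equilibrium everyone contributes 36. Group total payoff = 5 × (36 × 0.52 + 3.2 × 36) = 669.60.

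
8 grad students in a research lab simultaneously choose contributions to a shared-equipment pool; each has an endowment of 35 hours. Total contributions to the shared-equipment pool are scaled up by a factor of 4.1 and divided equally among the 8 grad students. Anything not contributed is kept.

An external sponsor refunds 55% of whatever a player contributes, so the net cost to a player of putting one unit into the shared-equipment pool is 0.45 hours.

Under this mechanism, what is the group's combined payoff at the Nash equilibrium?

1302.00 hours

With the mechanism, a contributed unit returns (4.1/8) / 0.45 = 1.1389 per unit of net cost to the contributor — now above 1 — so contributing fully is weakly dominant for every player.
So the Nash equilibrium is full contribution by all 8; the group earns 8 × (35 × 0.55 + 4.1 × 35) = 1302.00.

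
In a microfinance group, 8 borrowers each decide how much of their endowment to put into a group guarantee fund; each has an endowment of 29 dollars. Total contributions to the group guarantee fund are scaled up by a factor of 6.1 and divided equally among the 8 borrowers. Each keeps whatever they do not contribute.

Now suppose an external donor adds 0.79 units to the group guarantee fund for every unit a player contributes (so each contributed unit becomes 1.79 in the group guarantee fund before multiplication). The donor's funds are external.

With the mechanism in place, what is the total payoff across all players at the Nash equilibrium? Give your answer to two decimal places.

2533.21 dollars

Under the mechanism each unit contributed yields 6.1 × 1.79 / 8 = 1.3649 back to its contributor per unit of net cost, which exceeds 1, making full contribution the dominant choice for everyone.
At the Nash equilibrium everyone contributes 29. Group total payoff = 6.1 × 1.79 × 232 = 2533.21.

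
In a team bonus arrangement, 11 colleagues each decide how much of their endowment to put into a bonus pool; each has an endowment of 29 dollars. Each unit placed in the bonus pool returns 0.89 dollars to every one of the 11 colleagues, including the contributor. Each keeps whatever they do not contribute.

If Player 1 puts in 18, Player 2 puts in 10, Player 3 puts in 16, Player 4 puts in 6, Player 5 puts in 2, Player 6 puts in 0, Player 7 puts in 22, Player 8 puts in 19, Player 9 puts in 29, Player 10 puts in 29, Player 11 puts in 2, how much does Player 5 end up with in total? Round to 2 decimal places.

Total contributed: 18 + 10 + 16 + 6 + 2 + 0 + 22 + 19 + 29 + 29 + 2 = 153.
Each receives 0.89 × 153 = 136.17 from the bonus pool.
Player 5 keeps 29 − 2 = 27, so Player 5's payoff is 27 + 136.17 = 163.17.

163.17 dollars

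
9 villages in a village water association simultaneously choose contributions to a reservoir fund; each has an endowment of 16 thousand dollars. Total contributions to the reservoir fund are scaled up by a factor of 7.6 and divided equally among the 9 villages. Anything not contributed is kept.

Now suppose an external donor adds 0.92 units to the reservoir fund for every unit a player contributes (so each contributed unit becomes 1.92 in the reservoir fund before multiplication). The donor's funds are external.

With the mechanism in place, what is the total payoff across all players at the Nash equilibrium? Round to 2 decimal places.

2101.25 thousand dollars

The effective private return per unit is now 7.6 × 1.92 / 9 = 1.6213 > 1, so every player's dominant strategy flips to full contribution.
At the Nash equilibrium everyone contributes 16. Group total payoff = 7.6 × 1.92 × 144 = 2101.25.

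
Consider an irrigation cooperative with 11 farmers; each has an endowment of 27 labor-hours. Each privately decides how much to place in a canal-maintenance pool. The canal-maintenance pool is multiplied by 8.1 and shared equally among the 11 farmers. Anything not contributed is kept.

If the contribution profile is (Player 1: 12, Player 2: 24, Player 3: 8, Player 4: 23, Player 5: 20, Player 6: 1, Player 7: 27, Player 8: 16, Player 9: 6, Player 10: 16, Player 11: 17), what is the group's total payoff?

1504.00 labor-hours

Total contributed: 12 + 24 + 8 + 23 + 20 + 1 + 27 + 16 + 6 + 16 + 17 = 170; total kept: 11 × 27 − 170 = 127.
The canal-maintenance pool pays out 8.1 × 170 = 1377.00 in aggregate.
Group total = 127 + 1377.00 = 1504.00.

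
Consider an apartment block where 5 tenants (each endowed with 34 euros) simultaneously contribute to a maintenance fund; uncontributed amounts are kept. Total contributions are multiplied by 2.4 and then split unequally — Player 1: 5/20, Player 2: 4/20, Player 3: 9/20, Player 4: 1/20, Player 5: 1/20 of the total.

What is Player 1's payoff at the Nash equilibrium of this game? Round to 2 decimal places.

54.40 euros

A player with share s gets back 2.4·s per unit contributed, so full contribution is dominant for anyone with s > 1/2.4 = 0.4167 and zero contribution is dominant for anyone below.
Player 3 alone (share 9/20) is above the threshold, contributing 34; the remaining 4 contribute 0. Total contributed: 34.
Player 1 keeps 34 and receives 2.4 × 34 × 5/20 = 20.40 from the maintenance fund, for a payoff of 54.40.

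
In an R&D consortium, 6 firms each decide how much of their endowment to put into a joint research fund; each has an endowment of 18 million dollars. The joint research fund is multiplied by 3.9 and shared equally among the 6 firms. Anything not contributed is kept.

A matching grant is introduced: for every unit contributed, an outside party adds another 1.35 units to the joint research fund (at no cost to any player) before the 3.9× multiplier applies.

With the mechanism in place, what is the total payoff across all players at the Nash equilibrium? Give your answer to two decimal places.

Under the mechanism each unit contributed yields 3.9 × 2.35 / 6 = 1.5275 back to its contributor per unit of net cost, which exceeds 1, making full contribution the dominant choice for everyone.
So the Nash equilibrium is full contribution by all 6; the group earns 3.9 × 2.35 × 108 = 989.82.

989.82 million dollars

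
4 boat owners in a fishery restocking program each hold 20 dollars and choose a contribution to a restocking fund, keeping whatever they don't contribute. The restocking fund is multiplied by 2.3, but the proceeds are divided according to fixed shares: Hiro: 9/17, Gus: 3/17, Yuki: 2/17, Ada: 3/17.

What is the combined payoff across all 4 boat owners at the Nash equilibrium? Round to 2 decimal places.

Player j's private return per contributed unit is 2.3 × (j's share). Contributing is weakly dominant for j when that share is at least 1/2.3 = 0.4348, and contributing 0 is dominant otherwise.
Hiro alone (share 9/17) is above the threshold, contributing 20; the remaining 3 contribute 0. Total contributed: 20.
The restocking fund pays out 2.3 × 20 = 46.00 in total (split across the unequal shares, but the aggregate is all that matters for the group sum).
The 3 free-riders keep 20 each, adding 60. Group total = 60 + 46.00 = 106.00.

106.00 dollars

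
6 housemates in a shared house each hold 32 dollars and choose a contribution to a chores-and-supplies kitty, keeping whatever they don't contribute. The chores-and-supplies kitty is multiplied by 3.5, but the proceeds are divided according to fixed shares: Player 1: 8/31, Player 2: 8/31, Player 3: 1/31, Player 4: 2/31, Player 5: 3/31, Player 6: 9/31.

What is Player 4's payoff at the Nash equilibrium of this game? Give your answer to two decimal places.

39.23 dollars

A player with share s gets back 3.5·s per unit contributed, so full contribution is dominant for anyone with s > 1/3.5 = 0.2857 and zero contribution is dominant for anyone below.
Only Player 6 (9/31) clears that bar, contributing 32; the remaining 5 contribute 0. Total contributed: 32.
Player 4 keeps 32 and receives 3.5 × 32 × 2/31 = 7.23 from the chores-and-supplies kitty, for a payoff of 39.23.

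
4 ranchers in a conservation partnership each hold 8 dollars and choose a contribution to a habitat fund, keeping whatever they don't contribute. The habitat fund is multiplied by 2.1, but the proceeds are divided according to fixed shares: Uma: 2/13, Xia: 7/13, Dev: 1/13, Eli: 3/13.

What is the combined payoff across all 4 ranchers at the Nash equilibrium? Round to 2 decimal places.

A player with share s gets back 2.1·s per unit contributed, so full contribution is dominant for anyone with s > 1/2.1 = 0.4762 and zero contribution is dominant for anyone below.
Only Xia (7/13) clears that bar, contributing 8; the remaining 3 contribute 0. Total contributed: 8.
The habitat fund pays out 2.1 × 8 = 16.80 in total (split across the unequal shares, but the aggregate is all that matters for the group sum).
The 3 free-riders keep 8 each, adding 24. Group total = 24 + 16.80 = 40.80.

40.80 dollars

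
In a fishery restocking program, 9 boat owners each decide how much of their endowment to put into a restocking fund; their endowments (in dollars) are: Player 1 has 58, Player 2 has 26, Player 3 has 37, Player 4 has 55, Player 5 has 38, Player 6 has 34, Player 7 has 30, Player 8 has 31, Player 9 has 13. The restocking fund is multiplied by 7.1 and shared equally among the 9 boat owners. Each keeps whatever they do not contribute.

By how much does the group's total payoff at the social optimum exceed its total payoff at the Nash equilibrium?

The private return per contributed unit is 7.1/9 = 0.7889 < 1 for every player regardless of endowment, so the Nash equilibrium is zero contribution and the group total is Σ E_j = 58 + 26 + 37 + 55 + 38 + 34 + 30 + 31 + 13 = 322.
Each contributed unit returns 7.100 to the group, so the social optimum is full contribution by everyone: group total = 7.100 × 322 = 2286.20.
Efficiency loss = (7.100 − 1) × 322 = 1964.20.

1964.20 dollars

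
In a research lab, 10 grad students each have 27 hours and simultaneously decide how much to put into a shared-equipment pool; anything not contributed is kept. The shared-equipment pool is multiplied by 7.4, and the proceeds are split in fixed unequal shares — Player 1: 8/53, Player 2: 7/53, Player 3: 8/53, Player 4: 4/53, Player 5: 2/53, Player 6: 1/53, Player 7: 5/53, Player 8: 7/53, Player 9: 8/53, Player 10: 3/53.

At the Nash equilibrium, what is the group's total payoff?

788.40 hours

Each unit j contributes comes back to j as 7.4 × (j's share), so j prefers to contribute only if that share exceeds 1/7.4 = 0.1351; otherwise keeping the unit dominates.
The shares above 0.1351 belong to Player 1, Player 3 and Player 9, contributing 27 each; the remaining 7 contribute 0. Total contributed: 81.
The shared-equipment pool pays out 7.4 × 81 = 599.40 in total (split across the unequal shares, but the aggregate is all that matters for the group sum).
The 7 free-riders keep 27 each, adding 189. Group total = 189 + 599.40 = 788.40.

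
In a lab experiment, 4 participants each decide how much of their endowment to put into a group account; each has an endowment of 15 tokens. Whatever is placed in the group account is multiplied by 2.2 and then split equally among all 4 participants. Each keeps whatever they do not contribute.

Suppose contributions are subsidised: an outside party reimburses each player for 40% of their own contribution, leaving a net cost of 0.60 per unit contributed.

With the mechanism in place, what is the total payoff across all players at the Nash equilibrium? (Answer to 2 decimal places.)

Even with the mechanism, each unit contributed returns only (2.2/4) / 0.60 = 0.9167 per unit of net cost, so contributing nothing is still dominant.
At the Nash equilibrium no one contributes; group total payoff = 4 × 15 = 60.

60.00 tokens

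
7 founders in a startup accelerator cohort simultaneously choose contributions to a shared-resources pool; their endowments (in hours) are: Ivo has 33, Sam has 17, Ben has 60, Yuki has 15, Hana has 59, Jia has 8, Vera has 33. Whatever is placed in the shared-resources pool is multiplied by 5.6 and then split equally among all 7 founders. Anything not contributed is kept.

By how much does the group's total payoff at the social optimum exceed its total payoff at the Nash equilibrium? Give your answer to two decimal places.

The private return per contributed unit is 5.6/7 = 0.8000 < 1 for every player regardless of endowment, so the Nash equilibrium is zero contribution and the group total is Σ E_j = 33 + 17 + 60 + 15 + 59 + 8 + 33 = 225.
Each contributed unit returns 5.600 to the group, so the social optimum is full contribution by everyone: group total = 5.600 × 225 = 1260.00.
Efficiency loss = (5.600 − 1) × 225 = 1035.00.

1035.00 hours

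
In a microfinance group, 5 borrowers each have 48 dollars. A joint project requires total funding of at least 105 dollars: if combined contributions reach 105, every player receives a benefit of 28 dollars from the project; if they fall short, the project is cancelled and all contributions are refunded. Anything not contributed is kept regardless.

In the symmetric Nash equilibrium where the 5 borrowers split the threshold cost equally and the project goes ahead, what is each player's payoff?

Equal share of the threshold: 105/5 = 21.
At this profile no one gains by cutting their contribution: any cut drops the total below 105, the project is cancelled, contributions are refunded, and the deviator ends with 48, which is less than 48 − 21 + 28 = 55. Contributing more than 21 just wastes the excess. So contributing exactly 21 is a best response.
Each player's payoff: 48 − 21 + 28 = 55.

55 dollars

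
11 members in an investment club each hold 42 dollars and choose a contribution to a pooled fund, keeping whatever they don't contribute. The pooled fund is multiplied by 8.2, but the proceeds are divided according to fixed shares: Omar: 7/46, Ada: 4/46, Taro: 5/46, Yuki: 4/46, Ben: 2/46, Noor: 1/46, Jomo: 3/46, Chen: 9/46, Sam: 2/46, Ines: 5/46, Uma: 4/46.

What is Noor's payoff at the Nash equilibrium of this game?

Player j's private return per contributed unit is 8.2 × (j's share). Contributing is weakly dominant for j when that share is at least 1/8.2 = 0.1220, and contributing 0 is dominant otherwise.
Omar and Chen are above the threshold, contributing 42 each; the remaining 9 contribute 0. Total contributed: 84.
Noor keeps 42 and receives 8.2 × 84 × 1/46 = 14.97 from the pooled fund, for a payoff of 56.97.

56.97 dollars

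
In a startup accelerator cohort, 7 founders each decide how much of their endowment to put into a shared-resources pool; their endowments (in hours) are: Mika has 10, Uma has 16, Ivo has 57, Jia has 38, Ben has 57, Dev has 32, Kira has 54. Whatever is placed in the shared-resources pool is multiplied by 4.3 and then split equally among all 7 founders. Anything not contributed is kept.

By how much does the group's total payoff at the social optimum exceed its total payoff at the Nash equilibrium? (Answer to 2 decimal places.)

871.20 hours

The private return per contributed unit is 4.3/7 = 0.6143 < 1 for every player regardless of endowment, so the Nash equilibrium is zero contribution and the group total is Σ E_j = 10 + 16 + 57 + 38 + 57 + 32 + 54 = 264.
Each contributed unit returns 4.300 to the group, so the social optimum is full contribution by everyone: group total = 4.300 × 264 = 1135.20.
Efficiency loss = (4.300 − 1) × 264 = 871.20.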